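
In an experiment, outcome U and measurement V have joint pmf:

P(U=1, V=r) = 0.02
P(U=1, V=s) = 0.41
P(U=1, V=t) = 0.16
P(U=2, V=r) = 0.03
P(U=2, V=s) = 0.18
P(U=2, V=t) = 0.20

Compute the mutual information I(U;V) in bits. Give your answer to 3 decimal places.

Marginals: p(U) = (0.5900, 0.4100), p(V) = (0.0500, 0.5900, 0.3600).
I(U;V) = Σ p(x,y)·log₂[p(x,y)/(p(x)p(y))].
  (1,r): 0.02·log₂(0.6780) = -0.0112
  (1,s): 0.41·log₂(1.1778) = 0.0968
  (1,t): 0.16·log₂(0.7533) = -0.0654
  (2,r): 0.03·log₂(1.4634) = 0.0165
  (2,s): 0.18·log₂(0.7441) = -0.0768
  (2,t): 0.20·log₂(1.3550) = 0.0877
Sum = 0.048 bits.

0.048 bits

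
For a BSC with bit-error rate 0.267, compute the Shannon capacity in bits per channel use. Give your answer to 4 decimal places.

0.1629 bits

Binary symmetric channel: C = 1 − h₂(ε) where h₂ is the binary entropy function.
h₂(0.267) = −0.267·log₂0.267 − 0.733·log₂0.733 = 0.8371.
C = 1 − 0.8371 = 0.1629 bits per channel use.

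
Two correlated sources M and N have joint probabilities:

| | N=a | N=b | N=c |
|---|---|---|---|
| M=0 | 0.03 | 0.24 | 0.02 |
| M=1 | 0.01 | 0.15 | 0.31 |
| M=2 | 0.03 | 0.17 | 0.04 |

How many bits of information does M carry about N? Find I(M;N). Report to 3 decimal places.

Marginals: p(M) = (0.2900, 0.4700, 0.2400), p(N) = (0.0700, 0.5600, 0.3700).
I(M;N) = Σ p(x,y)·log₂[p(x,y)/(p(x)p(y))].
  (0,a): 0.03·log₂(1.4778) = 0.0169
  (0,b): 0.24·log₂(1.4778) = 0.1352
  (0,c): 0.02·log₂(0.1864) = -0.0485
  (1,a): 0.01·log₂(0.3040) = -0.0172
  (1,b): 0.15·log₂(0.5699) = -0.1217
  (1,c): 0.31·log₂(1.7826) = 0.2585
  (2,a): 0.03·log₂(1.7857) = 0.0251
  (2,b): 0.17·log₂(1.2649) = 0.0576
  (2,c): 0.04·log₂(0.4505) = -0.0460
Sum = 0.260 bits.

0.260 bits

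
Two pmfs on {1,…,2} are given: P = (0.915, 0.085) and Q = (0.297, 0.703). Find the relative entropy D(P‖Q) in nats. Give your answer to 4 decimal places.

0.8500 nats

D(P‖Q) = Σ p·ln(p/q).
  0.915·ln(0.915/0.297) = 1.02955
  0.085·ln(0.085/0.703) = -0.17958
D(P‖Q) = 0.8500 nats.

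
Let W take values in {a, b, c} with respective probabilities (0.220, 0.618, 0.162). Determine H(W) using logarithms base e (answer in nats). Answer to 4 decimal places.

0.9254 nats

H(W) = −Σ p·ln p.
  −(0.220)·ln(0.220) = 0.33311
  −(0.618)·ln(0.618) = 0.29742
  −(0.162)·ln(0.162) = 0.29487
Sum: 0.33311 + 0.29742 + 0.29487 = 0.9254 nats.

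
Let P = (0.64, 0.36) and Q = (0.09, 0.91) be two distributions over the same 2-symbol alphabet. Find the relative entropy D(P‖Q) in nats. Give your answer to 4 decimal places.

0.9216 nats

D(P‖Q) = Σ p·ln(p/q).
  0.64·ln(0.64/0.09) = 1.25546
  0.36·ln(0.36/0.91) = -0.33384
D(P‖Q) = 0.9216 nats.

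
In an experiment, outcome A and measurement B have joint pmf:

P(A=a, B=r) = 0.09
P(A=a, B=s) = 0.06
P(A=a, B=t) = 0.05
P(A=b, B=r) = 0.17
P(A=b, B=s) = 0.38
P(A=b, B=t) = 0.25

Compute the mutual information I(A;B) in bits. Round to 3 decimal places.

0.032 bits

Marginals: p(A) = (0.2000, 0.8000), p(B) = (0.2600, 0.4400, 0.3000).
I(A;B) = H(A) + H(B) − H(A,B).
H(A) = 0.7219, H(B) = 1.5475, H(A,B) = 2.2373.
I(A;B) = 0.7219 + 1.5475 − 2.2373 = 0.032 bits.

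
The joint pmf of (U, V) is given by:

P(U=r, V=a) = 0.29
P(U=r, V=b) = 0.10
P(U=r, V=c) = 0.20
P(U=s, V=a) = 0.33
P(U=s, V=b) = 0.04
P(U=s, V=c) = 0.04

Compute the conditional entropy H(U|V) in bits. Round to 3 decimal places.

Marginals: p(U) = (0.5900, 0.4100), p(V) = (0.6200, 0.1400, 0.2400).
H(U|V) = Σ p(V) · H(U|V=·).
  V=a: p=0.6200, H(U|V=a) = 0.9970
  V=b: p=0.1400, H(U|V=b) = 0.8631
  V=c: p=0.2400, H(U|V=c) = 0.6500
Weighted sum = 0.895 bits.

0.895 bits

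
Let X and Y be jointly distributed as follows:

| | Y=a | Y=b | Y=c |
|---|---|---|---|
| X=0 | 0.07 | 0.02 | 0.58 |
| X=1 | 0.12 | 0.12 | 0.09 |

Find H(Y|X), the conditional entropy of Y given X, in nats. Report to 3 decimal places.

Marginals: p(X) = (0.6700, 0.3300), p(Y) = (0.1900, 0.1400, 0.6700).
H(Y|X) = Σ p(X) · H(Y|X=·).
  X=0: p=0.6700, H(Y|X=0) = 0.4657
  X=1: p=0.3300, H(Y|X=1) = 1.0901
Weighted sum = 0.672 nats.

0.672 nats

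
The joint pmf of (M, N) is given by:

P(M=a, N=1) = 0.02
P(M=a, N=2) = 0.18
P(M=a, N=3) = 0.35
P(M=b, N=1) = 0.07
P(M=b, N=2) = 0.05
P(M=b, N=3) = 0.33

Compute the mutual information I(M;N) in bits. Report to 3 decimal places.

0.071 bits

Marginals: p(M) = (0.5500, 0.4500), p(N) = (0.0900, 0.2300, 0.6800).
I(M;N) = Σ p(x,y)·log₂[p(x,y)/(p(x)p(y))].
  (a,1): 0.02·log₂(0.4040) = -0.0261
  (a,2): 0.18·log₂(1.4229) = 0.0916
  (a,3): 0.35·log₂(0.9358) = -0.0335
  (b,1): 0.07·log₂(1.7284) = 0.0553
  (b,2): 0.05·log₂(0.4831) = -0.0525
  (b,3): 0.33·log₂(1.0784) = 0.0359
Sum = 0.071 bits.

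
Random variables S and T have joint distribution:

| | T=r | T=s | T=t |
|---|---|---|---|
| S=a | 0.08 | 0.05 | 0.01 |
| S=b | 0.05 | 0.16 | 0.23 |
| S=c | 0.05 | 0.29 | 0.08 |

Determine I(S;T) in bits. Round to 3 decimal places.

Marginals: p(S) = (0.1400, 0.4400, 0.4200), p(T) = (0.1800, 0.5000, 0.3200).
I(S;T) = H(S) + H(T) − H(S,T).
H(S) = 1.4439, H(T) = 1.4713, H(S,T) = 2.7263.
I(S;T) = 1.4439 + 1.4713 − 2.7263 = 0.189 bits.

0.189 bits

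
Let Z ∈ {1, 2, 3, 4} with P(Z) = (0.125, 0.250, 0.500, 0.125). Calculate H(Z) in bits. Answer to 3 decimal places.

H(Z) = −Σ p·log₂ p.
  −(0.125)·log₂(0.125) = 0.3750
  −(0.250)·log₂(0.250) = 0.5000
  −(0.500)·log₂(0.500) = 0.5000
  −(0.125)·log₂(0.125) = 0.3750
Sum: 0.3750 + 0.5000 + 0.5000 + 0.3750 = 1.750 bits.

1.750 bits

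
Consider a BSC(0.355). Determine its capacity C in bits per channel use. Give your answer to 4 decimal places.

Binary symmetric channel: C = 1 − h₂(ε) where h₂ is the binary entropy function.
h₂(0.355) = −0.355·log₂0.355 − 0.645·log₂0.645 = 0.9385.
C = 1 − 0.9385 = 0.0615 bits per channel use.

0.0615 bits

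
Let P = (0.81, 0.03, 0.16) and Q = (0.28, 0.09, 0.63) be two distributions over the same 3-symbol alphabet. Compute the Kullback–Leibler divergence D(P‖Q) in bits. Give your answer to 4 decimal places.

0.8774 bits

D(P‖Q) = Σ p·log₂(p/q).
  0.81·log₂(0.81/0.28) = 1.24132
  0.03·log₂(0.03/0.09) = -0.04755
  0.16·log₂(0.16/0.63) = -0.31636
D(P‖Q) = 0.8774 bits.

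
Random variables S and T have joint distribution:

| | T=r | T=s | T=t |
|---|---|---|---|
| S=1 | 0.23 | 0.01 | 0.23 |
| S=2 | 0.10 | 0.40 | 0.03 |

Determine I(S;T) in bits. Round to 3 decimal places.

0.503 bits

Marginals: p(S) = (0.4700, 0.5300), p(T) = (0.3300, 0.4100, 0.2600).
I(S;T) = H(S) + H(T) − H(S,T).
H(S) = 0.9974, H(T) = 1.5605, H(S,T) = 2.0545.
I(S;T) = 0.9974 + 1.5605 − 2.0545 = 0.503 bits.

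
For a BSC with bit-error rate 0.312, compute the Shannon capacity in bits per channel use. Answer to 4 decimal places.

Binary symmetric channel: C = 1 − h₂(ε) where h₂ is the binary entropy function.
h₂(0.312) = −0.312·log₂0.312 − 0.688·log₂0.688 = 0.8955.
C = 1 − 0.8955 = 0.1045 bits per channel use.

0.1045 bits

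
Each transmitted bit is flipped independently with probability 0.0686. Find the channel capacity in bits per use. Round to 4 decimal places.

0.6393 bits

Binary symmetric channel: C = 1 − h₂(ε) where h₂ is the binary entropy function.
h₂(0.0686) = −0.0686·log₂0.0686 − 0.9314·log₂0.9314 = 0.3607.
C = 1 − 0.3607 = 0.6393 bits per channel use.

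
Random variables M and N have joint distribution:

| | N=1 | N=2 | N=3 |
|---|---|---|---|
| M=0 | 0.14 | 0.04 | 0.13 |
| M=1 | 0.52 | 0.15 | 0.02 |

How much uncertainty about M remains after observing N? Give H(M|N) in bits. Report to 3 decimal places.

0.718 bits

Marginals: p(M) = (0.3100, 0.6900), p(N) = (0.6600, 0.1900, 0.1500).
H(M|N) = Σ p(N) · H(M|N=·).
  N=1: p=0.6600, H(M|N=1) = 0.7455
  N=2: p=0.1900, H(M|N=2) = 0.7425
  N=3: p=0.1500, H(M|N=3) = 0.5665
Weighted sum = 0.718 bits.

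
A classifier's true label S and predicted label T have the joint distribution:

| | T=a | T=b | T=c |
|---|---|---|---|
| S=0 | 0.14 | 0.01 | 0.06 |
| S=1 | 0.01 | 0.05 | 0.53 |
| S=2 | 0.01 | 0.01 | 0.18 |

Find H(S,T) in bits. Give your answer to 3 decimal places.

2.053 bits

H(S,T) = −Σ p(x,y)·log₂ p(x,y) over all 9 cells.
  cell (0,a): −0.14·log₂0.14 = 0.3971
  cell (0,b): −0.01·log₂0.01 = 0.0664
  cell (0,c): −0.06·log₂0.06 = 0.2435
  cell (1,a): −0.01·log₂0.01 = 0.0664
  cell (1,b): −0.05·log₂0.05 = 0.2161
  cell (1,c): −0.53·log₂0.53 = 0.4854
  cell (2,a): −0.01·log₂0.01 = 0.0664
  cell (2,b): −0.01·log₂0.01 = 0.0664
  cell (2,c): −0.18·log₂0.18 = 0.4453
Sum = 2.053 bits.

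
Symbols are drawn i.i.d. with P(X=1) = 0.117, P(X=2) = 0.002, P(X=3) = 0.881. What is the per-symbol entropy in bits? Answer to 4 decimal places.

H(X) = −Σ p·log₂ p.
  −(0.117)·log₂(0.117) = 0.36216
  −(0.002)·log₂(0.002) = 0.01793
  −(0.881)·log₂(0.881) = 0.16103
Sum: 0.36216 + 0.01793 + 0.16103 = 0.5411 bits.

0.5411 bits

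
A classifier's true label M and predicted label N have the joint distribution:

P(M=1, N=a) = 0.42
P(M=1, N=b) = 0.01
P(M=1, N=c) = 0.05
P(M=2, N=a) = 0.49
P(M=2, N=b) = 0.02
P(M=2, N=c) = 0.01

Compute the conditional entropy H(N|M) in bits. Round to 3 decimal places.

Marginals: p(M) = (0.4800, 0.5200), p(N) = (0.9100, 0.0300, 0.0600).
H(N|M) = Σ p(M) · H(N|M=·).
  M=1: p=0.4800, H(N|M=1) = 0.6248
  M=2: p=0.5200, H(N|M=2) = 0.3712
Weighted sum = 0.493 bits.

0.493 bits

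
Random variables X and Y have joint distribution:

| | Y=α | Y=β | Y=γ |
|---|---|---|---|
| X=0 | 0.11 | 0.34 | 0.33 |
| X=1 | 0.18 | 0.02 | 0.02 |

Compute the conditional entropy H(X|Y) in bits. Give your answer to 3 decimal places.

0.500 bits

Chain rule: H(X|Y) = H(X,Y) − H(Y).
Marginals: p(X) = (0.7800, 0.2200), p(Y) = (0.2900, 0.3600, 0.3500).
H(X,Y) = 2.0783 bits; H(Y) = 1.5786 bits.
H(X|Y) = 2.0783 − 1.5786 = 0.500 bits.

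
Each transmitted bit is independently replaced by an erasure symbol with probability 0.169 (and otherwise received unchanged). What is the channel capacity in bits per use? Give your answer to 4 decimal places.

Binary erasure channel: capacity C = 1 − ε.
C = 1 − 0.169 = 0.8310 bits per channel use.

0.8310 bits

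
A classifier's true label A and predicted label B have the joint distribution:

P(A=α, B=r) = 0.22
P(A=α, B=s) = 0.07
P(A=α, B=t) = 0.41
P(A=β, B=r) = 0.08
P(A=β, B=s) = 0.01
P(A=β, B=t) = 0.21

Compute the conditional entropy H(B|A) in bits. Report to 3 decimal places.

Marginals: p(A) = (0.7000, 0.3000), p(B) = (0.3000, 0.0800, 0.6200).
H(B|A) = Σ p(A) · H(B|A=·).
  A=α: p=0.7000, H(B|A=α) = 1.3090
  A=β: p=0.3000, H(B|A=β) = 1.0323
Weighted sum = 1.226 bits.

1.226 bits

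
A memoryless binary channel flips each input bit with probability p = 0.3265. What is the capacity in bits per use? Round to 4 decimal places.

0.0887 bits

Binary symmetric channel: C = 1 − h₂(ε) where h₂ is the binary entropy function.
h₂(0.3265) = −0.3265·log₂0.3265 − 0.6735·log₂0.6735 = 0.9113.
C = 1 − 0.9113 = 0.0887 bits per channel use.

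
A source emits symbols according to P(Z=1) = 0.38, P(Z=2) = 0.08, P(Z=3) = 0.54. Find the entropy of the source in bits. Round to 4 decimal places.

1.3020 bits

H(Z) = −Σ p·log₂ p.
  −(0.38)·log₂(0.38) = 0.53045
  −(0.08)·log₂(0.08) = 0.29151
  −(0.54)·log₂(0.54) = 0.48004
Sum: 0.53045 + 0.29151 + 0.48004 = 1.3020 bits.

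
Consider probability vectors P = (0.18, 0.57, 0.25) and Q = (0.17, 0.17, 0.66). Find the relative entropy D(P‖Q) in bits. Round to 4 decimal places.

D(P‖Q) = Σ p·log₂(p/q).
  0.18·log₂(0.18/0.17) = 0.01484
  0.57·log₂(0.57/0.17) = 0.99489
  0.25·log₂(0.25/0.66) = -0.35013
D(P‖Q) = 0.6596 bits.

0.6596 bits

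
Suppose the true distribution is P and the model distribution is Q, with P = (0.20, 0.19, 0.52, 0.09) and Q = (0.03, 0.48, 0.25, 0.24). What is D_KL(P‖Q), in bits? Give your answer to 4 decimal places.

0.7154 bits

D(P‖Q) = Σ p·log₂(p/q).
  0.20·log₂(0.20/0.03) = 0.54739
  0.19·log₂(0.19/0.48) = -0.25404
  0.52·log₂(0.52/0.25) = 0.54942
  0.09·log₂(0.09/0.24) = -0.12735
D(P‖Q) = 0.7154 bits.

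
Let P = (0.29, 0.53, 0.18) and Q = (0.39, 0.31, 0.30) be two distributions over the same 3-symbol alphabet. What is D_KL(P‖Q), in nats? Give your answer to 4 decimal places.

D(P‖Q) = Σ p·ln(p/q).
  0.29·ln(0.29/0.39) = -0.08592
  0.53·ln(0.53/0.31) = 0.28424
  0.18·ln(0.18/0.30) = -0.09195
D(P‖Q) = 0.1064 nats.

0.1064 nats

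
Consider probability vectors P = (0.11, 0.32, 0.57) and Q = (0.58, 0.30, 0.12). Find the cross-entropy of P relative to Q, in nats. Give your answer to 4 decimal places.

1.6537 nats

H(P,Q) = −Σ p·ln q.
  −0.11·ln(0.58) = 0.05992
  −0.32·ln(0.30) = 0.38527
  −0.57·ln(0.12) = 1.20855
H(P,Q) = 1.6537 nats.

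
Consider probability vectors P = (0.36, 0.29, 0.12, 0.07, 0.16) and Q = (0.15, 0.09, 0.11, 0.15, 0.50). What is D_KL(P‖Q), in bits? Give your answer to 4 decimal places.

D(P‖Q) = Σ p·log₂(p/q).
  0.36·log₂(0.36/0.15) = 0.45469
  0.29·log₂(0.29/0.09) = 0.48954
  0.12·log₂(0.12/0.11) = 0.01506
  0.07·log₂(0.07/0.15) = -0.07697
  0.16·log₂(0.16/0.50) = -0.26302
D(P‖Q) = 0.6193 bits.

0.6193 bits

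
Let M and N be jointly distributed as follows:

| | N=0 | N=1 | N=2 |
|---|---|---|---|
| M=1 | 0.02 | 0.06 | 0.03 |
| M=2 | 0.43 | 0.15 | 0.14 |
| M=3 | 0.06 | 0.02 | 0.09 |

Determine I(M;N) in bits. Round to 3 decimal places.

0.106 bits

Marginals: p(M) = (0.1100, 0.7200, 0.1700), p(N) = (0.5100, 0.2300, 0.2600).
I(M;N) = Σ p(x,y)·log₂[p(x,y)/(p(x)p(y))].
  (1,0): 0.02·log₂(0.3565) = -0.0298
  (1,1): 0.06·log₂(2.3715) = 0.0747
  (1,2): 0.03·log₂(1.0490) = 0.0021
  (2,0): 0.43·log₂(1.1710) = 0.0979
  (2,1): 0.15·log₂(0.9058) = -0.0214
  (2,2): 0.14·log₂(0.7479) = -0.0587
  (3,0): 0.06·log₂(0.6920) = -0.0319
  (3,1): 0.02·log₂(0.5115) = -0.0193
  (3,2): 0.09·log₂(2.0362) = 0.0923
Sum = 0.106 bits.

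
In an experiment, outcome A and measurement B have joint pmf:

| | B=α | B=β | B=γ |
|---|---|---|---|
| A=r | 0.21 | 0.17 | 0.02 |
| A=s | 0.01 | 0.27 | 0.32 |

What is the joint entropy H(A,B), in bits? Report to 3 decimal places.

H(A,B) = −Σ p(x,y)·log₂ p(x,y) over all 6 cells.
  cell (r,α): −0.21·log₂0.21 = 0.4728
  cell (r,β): −0.17·log₂0.17 = 0.4346
  cell (r,γ): −0.02·log₂0.02 = 0.1129
  cell (s,α): −0.01·log₂0.01 = 0.0664
  cell (s,β): −0.27·log₂0.27 = 0.5100
  cell (s,γ): −0.32·log₂0.32 = 0.5260
Sum = 2.123 bits.

2.123 bits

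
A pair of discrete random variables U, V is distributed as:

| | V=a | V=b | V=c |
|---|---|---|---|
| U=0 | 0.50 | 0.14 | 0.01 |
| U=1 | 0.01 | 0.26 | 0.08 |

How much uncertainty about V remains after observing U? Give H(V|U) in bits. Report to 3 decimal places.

0.893 bits

Chain rule: H(V|U) = H(U,V) − H(U).
Marginals: p(U) = (0.6500, 0.3500), p(V) = (0.5100, 0.4000, 0.0900).
H(U,V) = 1.8268 bits; H(U) = 0.9341 bits.
H(V|U) = 1.8268 − 0.9341 = 0.893 bits.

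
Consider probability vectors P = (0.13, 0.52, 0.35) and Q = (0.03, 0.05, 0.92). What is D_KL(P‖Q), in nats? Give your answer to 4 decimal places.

D(P‖Q) = Σ p·ln(p/q).
  0.13·ln(0.13/0.03) = 0.19062
  0.52·ln(0.52/0.05) = 1.21774
  0.35·ln(0.35/0.92) = -0.33825
D(P‖Q) = 1.0701 nats.

1.0701 nats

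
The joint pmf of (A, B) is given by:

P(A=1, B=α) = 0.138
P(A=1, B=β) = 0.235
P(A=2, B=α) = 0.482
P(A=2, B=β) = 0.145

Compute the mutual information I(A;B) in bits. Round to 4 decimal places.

Marginals: p(A) = (0.3730, 0.6270), p(B) = (0.6200, 0.3800).
I(A;B) = Σ p(x,y)·log₂[p(x,y)/(p(x)p(y))].
  (1,α): 0.138·log₂(0.5967) = -0.10279
  (1,β): 0.235·log₂(1.6580) = 0.17141
  (2,α): 0.482·log₂(1.2399) = 0.14953
  (2,β): 0.145·log₂(0.6086) = -0.10389
Sum = 0.1143 bits.

0.1143 bits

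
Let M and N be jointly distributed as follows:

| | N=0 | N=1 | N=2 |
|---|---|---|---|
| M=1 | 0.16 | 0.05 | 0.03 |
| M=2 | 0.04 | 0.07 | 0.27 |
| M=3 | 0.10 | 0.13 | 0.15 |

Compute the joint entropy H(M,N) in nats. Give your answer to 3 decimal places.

H(M,N) = −Σ p(x,y)·ln p(x,y) over all 9 cells.
  cell (1,0): −0.16·ln0.16 = 0.2932
  cell (1,1): −0.05·ln0.05 = 0.1498
  cell (1,2): −0.03·ln0.03 = 0.1052
  cell (2,0): −0.04·ln0.04 = 0.1288
  cell (2,1): −0.07·ln0.07 = 0.1861
  cell (2,2): −0.27·ln0.27 = 0.3535
  cell (3,0): −0.10·ln0.10 = 0.2303
  cell (3,1): −0.13·ln0.13 = 0.2652
  cell (3,2): −0.15·ln0.15 = 0.2846
Sum = 1.997 nats.

1.997 nats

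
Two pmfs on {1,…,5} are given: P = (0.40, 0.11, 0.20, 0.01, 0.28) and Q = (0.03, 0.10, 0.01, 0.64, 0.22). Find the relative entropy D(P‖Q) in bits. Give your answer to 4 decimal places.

2.4117 bits

D(P‖Q) = Σ p·log₂(p/q).
  0.40·log₂(0.40/0.03) = 1.49479
  0.11·log₂(0.11/0.10) = 0.01513
  0.20·log₂(0.20/0.01) = 0.86439
  0.01·log₂(0.01/0.64) = -0.06000
  0.28·log₂(0.28/0.22) = 0.09742
D(P‖Q) = 2.4117 bits.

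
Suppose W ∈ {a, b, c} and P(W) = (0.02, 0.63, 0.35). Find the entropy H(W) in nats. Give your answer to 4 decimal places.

H(W) = −Σ p·ln p.
  −(0.02)·ln(0.02) = 0.07824
  −(0.63)·ln(0.63) = 0.29108
  −(0.35)·ln(0.35) = 0.36744
Sum: 0.07824 + 0.29108 + 0.36744 = 0.7368 nats.

0.7368 nats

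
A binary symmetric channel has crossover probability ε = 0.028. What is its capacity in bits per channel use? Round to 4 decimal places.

0.8157 bits

Binary symmetric channel: C = 1 − h₂(ε) where h₂ is the binary entropy function.
h₂(0.028) = −0.028·log₂0.028 − 0.972·log₂0.972 = 0.1843.
C = 1 − 0.1843 = 0.8157 bits per channel use.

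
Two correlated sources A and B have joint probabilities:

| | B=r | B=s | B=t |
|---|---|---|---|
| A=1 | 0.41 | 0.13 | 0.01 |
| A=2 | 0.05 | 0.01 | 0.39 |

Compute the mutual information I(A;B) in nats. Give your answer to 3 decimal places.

Marginals: p(A) = (0.5500, 0.4500), p(B) = (0.4600, 0.1400, 0.4000).
I(A;B) = H(A) + H(B) − H(A,B).
H(A) = 0.6881, H(B) = 0.9990, H(A,B) = 1.2399.
I(A;B) = 0.6881 + 0.9990 − 1.2399 = 0.447 nats.

0.447 nats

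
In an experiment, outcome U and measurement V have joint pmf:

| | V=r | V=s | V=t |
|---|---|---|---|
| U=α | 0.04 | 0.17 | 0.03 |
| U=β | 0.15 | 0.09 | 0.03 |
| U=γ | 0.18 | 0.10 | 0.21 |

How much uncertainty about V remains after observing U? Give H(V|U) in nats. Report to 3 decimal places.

Chain rule: H(V|U) = H(U,V) − H(U).
Marginals: p(U) = (0.2400, 0.2700, 0.4900), p(V) = (0.3700, 0.3600, 0.2700).
H(U,V) = 2.0083 nats; H(U) = 1.0456 nats.
H(V|U) = 2.0083 − 1.0456 = 0.963 nats.

0.963 nats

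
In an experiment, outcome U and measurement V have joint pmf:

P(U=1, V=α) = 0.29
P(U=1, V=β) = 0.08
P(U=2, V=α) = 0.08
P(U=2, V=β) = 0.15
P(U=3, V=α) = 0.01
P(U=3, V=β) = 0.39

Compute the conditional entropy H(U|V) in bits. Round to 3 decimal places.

1.150 bits

Marginals: p(U) = (0.3700, 0.2300, 0.4000), p(V) = (0.3800, 0.6200).
H(U|V) = Σ p(V) · H(U|V=·).
  V=α: p=0.3800, H(U|V=α) = 0.9089
  V=β: p=0.6200, H(U|V=β) = 1.2972
Weighted sum = 1.150 bits.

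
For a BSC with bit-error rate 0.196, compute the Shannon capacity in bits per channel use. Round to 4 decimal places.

0.2861 bits

Binary symmetric channel: C = 1 − h₂(ε) where h₂ is the binary entropy function.
h₂(0.196) = −0.196·log₂0.196 − 0.804·log₂0.804 = 0.7139.
C = 1 − 0.7139 = 0.2861 bits per channel use.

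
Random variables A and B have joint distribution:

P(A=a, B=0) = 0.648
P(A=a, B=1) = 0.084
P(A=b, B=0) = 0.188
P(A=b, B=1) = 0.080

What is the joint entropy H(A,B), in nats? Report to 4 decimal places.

H(A,B) = −Σ p(x,y)·ln p(x,y) over all 4 cells.
  cell (a,0): −0.648·ln0.648 = 0.28114
  cell (a,1): −0.084·ln0.084 = 0.20806
  cell (b,0): −0.188·ln0.188 = 0.31421
  cell (b,1): −0.080·ln0.080 = 0.20206
Sum = 1.0055 nats.

1.0055 nats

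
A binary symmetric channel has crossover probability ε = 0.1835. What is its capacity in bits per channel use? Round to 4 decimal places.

0.3123 bits

Binary symmetric channel: C = 1 − h₂(ε) where h₂ is the binary entropy function.
h₂(0.1835) = −0.1835·log₂0.1835 − 0.8165·log₂0.8165 = 0.6877.
C = 1 − 0.6877 = 0.3123 bits per channel use.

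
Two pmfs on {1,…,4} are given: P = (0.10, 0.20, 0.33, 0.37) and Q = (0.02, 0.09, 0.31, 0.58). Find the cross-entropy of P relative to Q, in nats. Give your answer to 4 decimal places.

1.4608 nats

H(P,Q) = −Σ p·ln q.
  −0.10·ln(0.02) = 0.39120
  −0.20·ln(0.09) = 0.48159
  −0.33·ln(0.31) = 0.38649
  −0.37·ln(0.58) = 0.20155
H(P,Q) = 1.4608 nats.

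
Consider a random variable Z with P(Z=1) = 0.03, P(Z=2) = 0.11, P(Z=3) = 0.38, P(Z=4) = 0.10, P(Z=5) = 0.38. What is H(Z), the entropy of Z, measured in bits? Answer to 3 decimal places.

H(Z) = −Σ p·log₂ p.
  −(0.03)·log₂(0.03) = 0.1518
  −(0.11)·log₂(0.11) = 0.3503
  −(0.38)·log₂(0.38) = 0.5305
  −(0.10)·log₂(0.10) = 0.3322
  −(0.38)·log₂(0.38) = 0.5305
Sum: 0.1518 + 0.3503 + 0.5305 + 0.3322 + 0.5305 = 1.895 bits.

1.895 bits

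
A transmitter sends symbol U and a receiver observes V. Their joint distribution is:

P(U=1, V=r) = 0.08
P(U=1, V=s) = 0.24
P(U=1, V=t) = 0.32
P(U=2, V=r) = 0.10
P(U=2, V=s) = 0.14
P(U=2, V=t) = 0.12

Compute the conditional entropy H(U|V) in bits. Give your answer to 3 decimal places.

Marginals: p(U) = (0.6400, 0.3600), p(V) = (0.1800, 0.3800, 0.4400).
H(U|V) = Σ p(V) · H(U|V=·).
  V=r: p=0.1800, H(U|V=r) = 0.9911
  V=s: p=0.3800, H(U|V=s) = 0.9495
  V=t: p=0.4400, H(U|V=t) = 0.8454
Weighted sum = 0.911 bits.

0.911 bits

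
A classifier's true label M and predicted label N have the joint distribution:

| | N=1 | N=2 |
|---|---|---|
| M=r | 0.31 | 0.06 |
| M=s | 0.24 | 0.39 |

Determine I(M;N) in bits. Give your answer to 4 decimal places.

Marginals: p(M) = (0.3700, 0.6300), p(N) = (0.5500, 0.4500).
I(M;N) = H(M) + H(N) − H(M,N).
H(M) = 0.9507, H(N) = 0.9928, H(M,N) = 1.7913.
I(M;N) = 0.9507 + 0.9928 − 1.7913 = 0.1522 bits.

0.1522 bits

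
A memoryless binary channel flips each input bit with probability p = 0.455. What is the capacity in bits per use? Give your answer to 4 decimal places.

Binary symmetric channel: C = 1 − h₂(ε) where h₂ is the binary entropy function.
h₂(0.455) = −0.455·log₂0.455 − 0.545·log₂0.545 = 0.9941.
C = 1 − 0.9941 = 0.0059 bits per channel use.

0.0059 bits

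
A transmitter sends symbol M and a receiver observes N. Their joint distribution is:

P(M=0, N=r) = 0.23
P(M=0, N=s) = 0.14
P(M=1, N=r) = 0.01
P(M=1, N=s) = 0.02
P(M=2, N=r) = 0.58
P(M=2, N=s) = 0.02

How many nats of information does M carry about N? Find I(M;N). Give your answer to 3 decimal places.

0.119 nats

Marginals: p(M) = (0.3700, 0.0300, 0.6000), p(N) = (0.8200, 0.1800).
I(M;N) = Σ p(x,y)·ln[p(x,y)/(p(x)p(y))].
  (0,r): 0.23·ln(0.7581) = -0.0637
  (0,s): 0.14·ln(2.1021) = 0.1040
  (1,r): 0.01·ln(0.4065) = -0.0090
  (1,s): 0.02·ln(3.7037) = 0.0262
  (2,r): 0.58·ln(1.1789) = 0.0954
  (2,s): 0.02·ln(0.1852) = -0.0337
Sum = 0.119 nats.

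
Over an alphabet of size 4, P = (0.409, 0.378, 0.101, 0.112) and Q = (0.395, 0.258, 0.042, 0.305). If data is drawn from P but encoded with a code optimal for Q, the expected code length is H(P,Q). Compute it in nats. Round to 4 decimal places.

1.3452 nats

H(P,Q) = −Σ p·ln q.
  −0.409·ln(0.395) = 0.37991
  −0.378·ln(0.258) = 0.51211
  −0.101·ln(0.042) = 0.32018
  −0.112·ln(0.305) = 0.13299
H(P,Q) = 1.3452 nats.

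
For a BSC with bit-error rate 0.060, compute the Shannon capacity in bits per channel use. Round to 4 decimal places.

Binary symmetric channel: C = 1 − h₂(ε) where h₂ is the binary entropy function.
h₂(0.060) = −0.060·log₂0.060 − 0.940·log₂0.940 = 0.3274.
C = 1 − 0.3274 = 0.6726 bits per channel use.

0.6726 bits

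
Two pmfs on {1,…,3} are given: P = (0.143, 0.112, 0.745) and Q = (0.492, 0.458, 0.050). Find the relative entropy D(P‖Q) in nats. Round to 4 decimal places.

D(P‖Q) = Σ p·ln(p/q).
  0.143·ln(0.143/0.492) = -0.17670
  0.112·ln(0.112/0.458) = -0.15774
  0.745·ln(0.745/0.050) = 2.01251
D(P‖Q) = 1.6781 nats.

1.6781 nats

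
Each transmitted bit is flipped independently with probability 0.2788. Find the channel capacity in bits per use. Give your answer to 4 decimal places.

0.1462 bits

Binary symmetric channel: C = 1 − h₂(ε) where h₂ is the binary entropy function.
h₂(0.2788) = −0.2788·log₂0.2788 − 0.7212·log₂0.7212 = 0.8538.
C = 1 − 0.8538 = 0.1462 bits per channel use.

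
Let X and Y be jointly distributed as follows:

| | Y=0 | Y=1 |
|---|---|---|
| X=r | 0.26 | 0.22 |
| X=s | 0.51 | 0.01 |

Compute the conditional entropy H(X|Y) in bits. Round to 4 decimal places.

0.7697 bits

Chain rule: H(X|Y) = H(X,Y) − H(Y).
Marginals: p(X) = (0.4800, 0.5200), p(Y) = (0.7700, 0.2300).
H(X,Y) = 1.5477 bits; H(Y) = 0.7780 bits.
H(X|Y) = 1.5477 − 0.7780 = 0.7697 bits.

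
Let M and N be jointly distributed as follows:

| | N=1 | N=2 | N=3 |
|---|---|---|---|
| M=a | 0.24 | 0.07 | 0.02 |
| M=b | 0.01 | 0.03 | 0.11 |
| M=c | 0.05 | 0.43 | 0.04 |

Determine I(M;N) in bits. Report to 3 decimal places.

0.501 bits

Marginals: p(M) = (0.3300, 0.1500, 0.5200), p(N) = (0.3000, 0.5300, 0.1700).
I(M;N) = H(M) + H(N) − H(M,N).
H(M) = 1.4289, H(N) = 1.4411, H(M,N) = 2.3695.
I(M;N) = 1.4289 + 1.4411 − 2.3695 = 0.501 bits.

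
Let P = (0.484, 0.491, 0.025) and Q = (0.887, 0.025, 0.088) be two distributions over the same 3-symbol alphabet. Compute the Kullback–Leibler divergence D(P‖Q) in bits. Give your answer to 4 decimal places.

1.6408 bits

D(P‖Q) = Σ p·log₂(p/q).
  0.484·log₂(0.484/0.887) = -0.42298
  0.491·log₂(0.491/0.025) = 2.10920
  0.025·log₂(0.025/0.088) = -0.04539
D(P‖Q) = 1.6408 bits.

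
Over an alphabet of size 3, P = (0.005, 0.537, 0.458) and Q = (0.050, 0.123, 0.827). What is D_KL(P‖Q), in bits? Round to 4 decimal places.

0.7347 bits

D(P‖Q) = Σ p·log₂(p/q).
  0.005·log₂(0.005/0.050) = -0.01661
  0.537·log₂(0.537/0.123) = 1.14180
  0.458·log₂(0.458/0.827) = -0.39046
D(P‖Q) = 0.7347 bits.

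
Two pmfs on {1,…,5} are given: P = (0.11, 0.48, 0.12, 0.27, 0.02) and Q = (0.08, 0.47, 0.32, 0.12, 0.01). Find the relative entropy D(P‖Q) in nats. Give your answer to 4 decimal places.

D(P‖Q) = Σ p·ln(p/q).
  0.11·ln(0.11/0.08) = 0.03503
  0.48·ln(0.48/0.47) = 0.01011
  0.12·ln(0.12/0.32) = -0.11770
  0.27·ln(0.27/0.12) = 0.21895
  0.02·ln(0.02/0.01) = 0.01386
D(P‖Q) = 0.1603 nats.

0.1603 nats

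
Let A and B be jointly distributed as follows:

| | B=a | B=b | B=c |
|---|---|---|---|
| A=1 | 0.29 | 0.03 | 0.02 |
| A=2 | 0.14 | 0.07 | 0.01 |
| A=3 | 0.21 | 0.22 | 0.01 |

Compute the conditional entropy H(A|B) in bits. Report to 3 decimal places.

Marginals: p(A) = (0.3400, 0.2200, 0.4400), p(B) = (0.6400, 0.3200, 0.0400).
H(A|B) = Σ p(B) · H(A|B=·).
  B=a: p=0.6400, H(A|B=a) = 1.5246
  B=b: p=0.3200, H(A|B=b) = 1.1714
  B=c: p=0.0400, H(A|B=c) = 1.5000
Weighted sum = 1.411 bits.

1.411 bits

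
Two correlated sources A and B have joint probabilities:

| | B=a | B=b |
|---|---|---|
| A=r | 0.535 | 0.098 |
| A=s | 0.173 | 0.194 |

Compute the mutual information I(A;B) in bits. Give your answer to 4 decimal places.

Marginals: p(A) = (0.6330, 0.3670), p(B) = (0.7080, 0.2920).
I(A;B) = Σ p(x,y)·log₂[p(x,y)/(p(x)p(y))].
  (r,a): 0.535·log₂(1.1938) = 0.13670
  (r,b): 0.098·log₂(0.5302) = -0.08971
  (s,a): 0.173·log₂(0.6658) = -0.10152
  (s,b): 0.194·log₂(1.8103) = 0.16611
Sum = 0.1116 bits.

0.1116 bits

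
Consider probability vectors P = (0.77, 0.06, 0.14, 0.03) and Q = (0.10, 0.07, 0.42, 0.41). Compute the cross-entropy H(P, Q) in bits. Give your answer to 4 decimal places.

H(P,Q) = −Σ p·log₂ q.
  −0.77·log₂(0.10) = 2.55788
  −0.06·log₂(0.07) = 0.23019
  −0.14·log₂(0.42) = 0.17522
  −0.03·log₂(0.41) = 0.03859
H(P,Q) = 3.0019 bits.

3.0019 bits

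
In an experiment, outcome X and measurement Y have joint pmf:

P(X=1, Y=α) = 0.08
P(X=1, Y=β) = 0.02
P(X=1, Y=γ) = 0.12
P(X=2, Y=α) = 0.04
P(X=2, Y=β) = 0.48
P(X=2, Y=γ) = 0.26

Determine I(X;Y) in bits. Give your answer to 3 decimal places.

0.187 bits

Marginals: p(X) = (0.2200, 0.7800), p(Y) = (0.1200, 0.5000, 0.3800).
I(X;Y) = Σ p(x,y)·log₂[p(x,y)/(p(x)p(y))].
  (1,α): 0.08·log₂(3.0303) = 0.1280
  (1,β): 0.02·log₂(0.1818) = -0.0492
  (1,γ): 0.12·log₂(1.4354) = 0.0626
  (2,α): 0.04·log₂(0.4274) = -0.0491
  (2,β): 0.48·log₂(1.2308) = 0.1438
  (2,γ): 0.26·log₂(0.8772) = -0.0491
Sum = 0.187 bits.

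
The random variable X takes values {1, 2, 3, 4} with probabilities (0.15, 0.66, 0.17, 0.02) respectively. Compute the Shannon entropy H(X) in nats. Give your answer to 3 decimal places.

0.938 nats

H(X) = −Σ p·ln p.
  −(0.15)·ln(0.15) = 0.2846
  −(0.66)·ln(0.66) = 0.2742
  −(0.17)·ln(0.17) = 0.3012
  −(0.02)·ln(0.02) = 0.0782
Sum: 0.2846 + 0.2742 + 0.3012 + 0.0782 = 0.938 nats.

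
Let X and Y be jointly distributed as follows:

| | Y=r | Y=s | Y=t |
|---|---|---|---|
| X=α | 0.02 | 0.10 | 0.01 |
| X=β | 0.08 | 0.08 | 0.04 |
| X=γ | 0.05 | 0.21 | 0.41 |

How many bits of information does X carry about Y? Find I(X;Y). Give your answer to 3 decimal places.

Marginals: p(X) = (0.1300, 0.2000, 0.6700), p(Y) = (0.1500, 0.3900, 0.4600).
I(X;Y) = H(X) + H(Y) − H(X,Y).
H(X) = 1.2341, H(Y) = 1.4557, H(X,Y) = 2.4966.
I(X;Y) = 1.2341 + 1.4557 − 2.4966 = 0.193 bits.

0.193 bits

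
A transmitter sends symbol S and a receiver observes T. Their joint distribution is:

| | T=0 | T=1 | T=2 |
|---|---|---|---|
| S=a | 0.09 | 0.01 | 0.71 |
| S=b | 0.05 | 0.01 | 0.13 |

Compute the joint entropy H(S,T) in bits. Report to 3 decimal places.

H(S,T) = −Σ p(x,y)·log₂ p(x,y) over all 6 cells.
  cell (a,0): −0.09·log₂0.09 = 0.3127
  cell (a,1): −0.01·log₂0.01 = 0.0664
  cell (a,2): −0.71·log₂0.71 = 0.3508
  cell (b,0): −0.05·log₂0.05 = 0.2161
  cell (b,1): −0.01·log₂0.01 = 0.0664
  cell (b,2): −0.13·log₂0.13 = 0.3826
Sum = 1.395 bits.

1.395 bits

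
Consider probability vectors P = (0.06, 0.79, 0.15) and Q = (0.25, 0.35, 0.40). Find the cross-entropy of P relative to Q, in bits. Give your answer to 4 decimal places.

1.5148 bits

H(P,Q) = −Σ p·log₂ q.
  −0.06·log₂(0.25) = 0.12000
  −0.79·log₂(0.35) = 1.19651
  −0.15·log₂(0.40) = 0.19829
H(P,Q) = 1.5148 bits.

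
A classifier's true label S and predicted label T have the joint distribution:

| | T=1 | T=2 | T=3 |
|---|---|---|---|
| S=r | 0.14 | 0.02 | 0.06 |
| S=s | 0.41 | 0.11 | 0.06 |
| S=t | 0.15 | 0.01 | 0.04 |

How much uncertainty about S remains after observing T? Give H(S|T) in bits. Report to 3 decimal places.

1.357 bits

Marginals: p(S) = (0.2200, 0.5800, 0.2000), p(T) = (0.7000, 0.1400, 0.1600).
H(S|T) = Σ p(T) · H(S|T=·).
  T=1: p=0.7000, H(S|T=1) = 1.3926
  T=2: p=0.1400, H(S|T=2) = 0.9464
  T=3: p=0.1600, H(S|T=3) = 1.5613
Weighted sum = 1.357 bits.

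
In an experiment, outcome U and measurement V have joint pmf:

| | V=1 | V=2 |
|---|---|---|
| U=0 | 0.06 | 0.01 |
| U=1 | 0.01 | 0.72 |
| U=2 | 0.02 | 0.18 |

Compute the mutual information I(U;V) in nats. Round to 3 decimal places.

Marginals: p(U) = (0.0700, 0.7300, 0.2000), p(V) = (0.0900, 0.9100).
I(U;V) = H(U) + H(V) − H(U,V).
H(U) = 0.7378, H(V) = 0.3025, H(U,V) = 0.8843.
I(U;V) = 0.7378 + 0.3025 − 0.8843 = 0.156 nats.

0.156 nats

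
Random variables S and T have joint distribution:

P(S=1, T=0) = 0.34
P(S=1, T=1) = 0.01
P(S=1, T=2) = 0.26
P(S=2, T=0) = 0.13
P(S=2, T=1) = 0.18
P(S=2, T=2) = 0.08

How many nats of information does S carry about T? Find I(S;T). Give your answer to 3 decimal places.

0.167 nats

Marginals: p(S) = (0.6100, 0.3900), p(T) = (0.4700, 0.1900, 0.3400).
I(S;T) = H(S) + H(T) − H(S,T).
H(S) = 0.6687, H(T) = 1.0372, H(S,T) = 1.5390.
I(S;T) = 0.6687 + 1.0372 − 1.5390 = 0.167 nats.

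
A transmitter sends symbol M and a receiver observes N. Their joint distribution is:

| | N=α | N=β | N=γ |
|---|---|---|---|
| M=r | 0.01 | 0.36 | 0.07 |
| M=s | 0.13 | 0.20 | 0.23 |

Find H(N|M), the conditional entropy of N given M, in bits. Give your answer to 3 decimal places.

Marginals: p(M) = (0.4400, 0.5600), p(N) = (0.1400, 0.5600, 0.3000).
H(N|M) = Σ p(M) · H(N|M=·).
  M=r: p=0.4400, H(N|M=r) = 0.7829
  M=s: p=0.5600, H(N|M=s) = 1.5469
Weighted sum = 1.211 bits.

1.211 bits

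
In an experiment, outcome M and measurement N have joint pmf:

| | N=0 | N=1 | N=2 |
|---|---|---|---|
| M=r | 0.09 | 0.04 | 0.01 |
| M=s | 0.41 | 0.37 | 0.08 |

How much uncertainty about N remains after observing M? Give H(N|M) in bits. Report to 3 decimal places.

1.330 bits

Marginals: p(M) = (0.1400, 0.8600), p(N) = (0.5000, 0.4100, 0.0900).
H(N|M) = Σ p(M) · H(N|M=·).
  M=r: p=0.1400, H(N|M=r) = 1.1981
  M=s: p=0.8600, H(N|M=s) = 1.3517
Weighted sum = 1.330 bits.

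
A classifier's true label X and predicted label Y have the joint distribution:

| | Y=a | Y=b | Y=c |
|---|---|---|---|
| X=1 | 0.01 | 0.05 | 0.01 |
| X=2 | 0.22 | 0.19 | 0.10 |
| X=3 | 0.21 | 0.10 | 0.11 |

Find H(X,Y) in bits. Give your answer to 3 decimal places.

2.772 bits

H(X,Y) = −Σ p(x,y)·log₂ p(x,y) over all 9 cells.
  cell (1,a): −0.01·log₂0.01 = 0.0664
  cell (1,b): −0.05·log₂0.05 = 0.2161
  cell (1,c): −0.01·log₂0.01 = 0.0664
  cell (2,a): −0.22·log₂0.22 = 0.4806
  cell (2,b): −0.19·log₂0.19 = 0.4552
  cell (2,c): −0.10·log₂0.10 = 0.3322
  cell (3,a): −0.21·log₂0.21 = 0.4728
  cell (3,b): −0.10·log₂0.10 = 0.3322
  cell (3,c): −0.11·log₂0.11 = 0.3503
Sum = 2.772 bits.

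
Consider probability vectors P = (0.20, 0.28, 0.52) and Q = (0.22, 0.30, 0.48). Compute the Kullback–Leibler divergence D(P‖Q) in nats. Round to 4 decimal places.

0.0032 nats

D(P‖Q) = Σ p·ln(p/q).
  0.20·ln(0.20/0.22) = -0.01906
  0.28·ln(0.28/0.30) = -0.01932
  0.52·ln(0.52/0.48) = 0.04162
D(P‖Q) = 0.0032 nats.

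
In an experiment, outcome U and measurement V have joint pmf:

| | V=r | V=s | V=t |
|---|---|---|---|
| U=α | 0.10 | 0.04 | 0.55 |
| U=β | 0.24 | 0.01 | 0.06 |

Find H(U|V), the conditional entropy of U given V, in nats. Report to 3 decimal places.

Marginals: p(U) = (0.6900, 0.3100), p(V) = (0.3400, 0.0500, 0.6100).
H(U|V) = Σ p(V) · H(U|V=·).
  V=r: p=0.3400, H(U|V=r) = 0.6058
  V=s: p=0.0500, H(U|V=s) = 0.5004
  V=t: p=0.6100, H(U|V=t) = 0.3215
Weighted sum = 0.427 nats.

0.427 nats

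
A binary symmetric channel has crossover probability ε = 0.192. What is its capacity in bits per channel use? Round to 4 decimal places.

0.2944 bits

Binary symmetric channel: C = 1 − h₂(ε) where h₂ is the binary entropy function.
h₂(0.192) = −0.192·log₂0.192 − 0.808·log₂0.808 = 0.7056.
C = 1 − 0.7056 = 0.2944 bits per channel use.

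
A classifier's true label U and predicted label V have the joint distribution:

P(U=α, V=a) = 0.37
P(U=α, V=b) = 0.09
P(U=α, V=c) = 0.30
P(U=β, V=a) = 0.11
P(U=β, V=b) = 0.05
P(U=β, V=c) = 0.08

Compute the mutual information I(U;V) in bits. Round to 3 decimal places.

0.009 bits

Marginals: p(U) = (0.7600, 0.2400), p(V) = (0.4800, 0.1400, 0.3800).
I(U;V) = Σ p(x,y)·log₂[p(x,y)/(p(x)p(y))].
  (α,a): 0.37·log₂(1.0143) = 0.0076
  (α,b): 0.09·log₂(0.8459) = -0.0217
  (α,c): 0.30·log₂(1.0388) = 0.0165
  (β,a): 0.11·log₂(0.9549) = -0.0073
  (β,b): 0.05·log₂(1.4881) = 0.0287
  (β,c): 0.08·log₂(0.8772) = -0.0151
Sum = 0.009 bits.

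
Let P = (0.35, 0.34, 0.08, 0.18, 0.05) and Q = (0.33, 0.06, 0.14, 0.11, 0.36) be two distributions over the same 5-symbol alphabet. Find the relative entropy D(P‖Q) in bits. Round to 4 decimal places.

0.8015 bits

D(P‖Q) = Σ p·log₂(p/q).
  0.35·log₂(0.35/0.33) = 0.02971
  0.34·log₂(0.34/0.06) = 0.85085
  0.08·log₂(0.08/0.14) = -0.06459
  0.18·log₂(0.18/0.11) = 0.12789
  0.05·log₂(0.05/0.36) = -0.14240
D(P‖Q) = 0.8015 bits.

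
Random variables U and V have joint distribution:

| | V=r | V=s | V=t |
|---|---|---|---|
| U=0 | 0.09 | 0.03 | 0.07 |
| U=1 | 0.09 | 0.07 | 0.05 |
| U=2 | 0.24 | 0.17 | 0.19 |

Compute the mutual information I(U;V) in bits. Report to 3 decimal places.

Marginals: p(U) = (0.1900, 0.2100, 0.6000), p(V) = (0.4200, 0.2700, 0.3100).
I(U;V) = Σ p(x,y)·log₂[p(x,y)/(p(x)p(y))].
  (0,r): 0.09·log₂(1.1278) = 0.0156
  (0,s): 0.03·log₂(0.5848) = -0.0232
  (0,t): 0.07·log₂(1.1885) = 0.0174
  (1,r): 0.09·log₂(1.0204) = 0.0026
  (1,s): 0.07·log₂(1.2346) = 0.0213
  (1,t): 0.05·log₂(0.7680) = -0.0190
  (2,r): 0.24·log₂(0.9524) = -0.0169
  (2,s): 0.17·log₂(1.0494) = 0.0118
  (2,t): 0.19·log₂(1.0215) = 0.0058
Sum = 0.015 bits.

0.015 bits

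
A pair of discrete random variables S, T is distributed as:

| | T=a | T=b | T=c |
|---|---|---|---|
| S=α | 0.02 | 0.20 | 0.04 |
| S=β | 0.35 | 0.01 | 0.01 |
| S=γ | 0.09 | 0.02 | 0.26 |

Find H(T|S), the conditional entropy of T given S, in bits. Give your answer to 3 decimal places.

0.790 bits

Marginals: p(S) = (0.2600, 0.3700, 0.3700), p(T) = (0.4600, 0.2300, 0.3100).
H(T|S) = Σ p(S) · H(T|S=·).
  S=α: p=0.2600, H(T|S=α) = 0.9913
  S=β: p=0.3700, H(T|S=β) = 0.3574
  S=γ: p=0.3700, H(T|S=γ) = 1.0813
Weighted sum = 0.790 bits.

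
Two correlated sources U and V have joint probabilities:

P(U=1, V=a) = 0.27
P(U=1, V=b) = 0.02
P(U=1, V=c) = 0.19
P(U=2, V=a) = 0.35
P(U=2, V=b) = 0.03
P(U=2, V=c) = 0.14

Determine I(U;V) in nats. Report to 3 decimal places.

0.009 nats

Marginals: p(U) = (0.4800, 0.5200), p(V) = (0.6200, 0.0500, 0.3300).
I(U;V) = H(U) + H(V) − H(U,V).
H(U) = 0.6923, H(V) = 0.8120, H(U,V) = 1.4952.
I(U;V) = 0.6923 + 0.8120 − 1.4952 = 0.009 nats.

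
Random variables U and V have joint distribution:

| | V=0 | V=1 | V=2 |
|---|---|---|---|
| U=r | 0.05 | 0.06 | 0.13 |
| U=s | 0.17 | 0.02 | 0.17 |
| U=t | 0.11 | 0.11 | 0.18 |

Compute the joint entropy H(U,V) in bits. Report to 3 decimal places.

H(U,V) = −Σ p(x,y)·log₂ p(x,y) over all 9 cells.
  cell (r,0): −0.05·log₂0.05 = 0.2161
  cell (r,1): −0.06·log₂0.06 = 0.2435
  cell (r,2): −0.13·log₂0.13 = 0.3826
  cell (s,0): −0.17·log₂0.17 = 0.4346
  cell (s,1): −0.02·log₂0.02 = 0.1129
  cell (s,2): −0.17·log₂0.17 = 0.4346
  cell (t,0): −0.11·log₂0.11 = 0.3503
  cell (t,1): −0.11·log₂0.11 = 0.3503
  cell (t,2): −0.18·log₂0.18 = 0.4453
Sum = 2.970 bits.

2.970 bits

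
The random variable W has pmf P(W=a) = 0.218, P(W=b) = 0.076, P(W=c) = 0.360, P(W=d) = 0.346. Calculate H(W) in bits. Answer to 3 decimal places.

H(W) = −Σ p·log₂ p.
  −(0.218)·log₂(0.218) = 0.4791
  −(0.076)·log₂(0.076) = 0.2826
  −(0.360)·log₂(0.360) = 0.5306
  −(0.346)·log₂(0.346) = 0.5298
Sum: 0.4791 + 0.2826 + 0.5306 + 0.5298 = 1.822 bits.

1.822 bits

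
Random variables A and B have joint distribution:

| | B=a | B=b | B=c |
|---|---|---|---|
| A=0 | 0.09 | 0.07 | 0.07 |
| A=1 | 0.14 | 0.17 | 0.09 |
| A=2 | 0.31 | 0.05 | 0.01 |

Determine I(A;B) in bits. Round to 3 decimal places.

0.179 bits

Marginals: p(A) = (0.2300, 0.4000, 0.3700), p(B) = (0.5400, 0.2900, 0.1700).
I(A;B) = Σ p(x,y)·log₂[p(x,y)/(p(x)p(y))].
  (0,a): 0.09·log₂(0.7246) = -0.0418
  (0,b): 0.07·log₂(1.0495) = 0.0049
  (0,c): 0.07·log₂(1.7903) = 0.0588
  (1,a): 0.14·log₂(0.6481) = -0.0876
  (1,b): 0.17·log₂(1.4655) = 0.0937
  (1,c): 0.09·log₂(1.3235) = 0.0364
  (2,a): 0.31·log₂(1.5516) = 0.1965
  (2,b): 0.05·log₂(0.4660) = -0.0551
  (2,c): 0.01·log₂(0.1590) = -0.0265
Sum = 0.179 bits.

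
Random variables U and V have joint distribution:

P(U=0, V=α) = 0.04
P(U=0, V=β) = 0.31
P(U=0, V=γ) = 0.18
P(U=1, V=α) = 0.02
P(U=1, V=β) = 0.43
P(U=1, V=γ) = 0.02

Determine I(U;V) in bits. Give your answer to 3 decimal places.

Marginals: p(U) = (0.5300, 0.4700), p(V) = (0.0600, 0.7400, 0.2000).
I(U;V) = H(U) + H(V) − H(U,V).
H(U) = 0.9974, H(V) = 1.0294, H(U,V) = 1.9042.
I(U;V) = 0.9974 + 1.0294 − 1.9042 = 0.123 bits.

0.123 bits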